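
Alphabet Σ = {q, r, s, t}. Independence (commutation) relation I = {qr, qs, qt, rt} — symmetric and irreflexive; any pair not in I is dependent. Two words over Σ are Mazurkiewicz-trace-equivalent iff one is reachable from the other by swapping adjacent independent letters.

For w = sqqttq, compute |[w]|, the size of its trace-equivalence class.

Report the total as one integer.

20

0(s) covers ∅
1(q) covers ∅
2(q) covers 1:q
3(t) covers 0:s
4(t) covers 3:t
5(q) covers 2:q
floor of heap: 0:s, 1:q
completions by unplaced set U, small U first (add the entries for U minus each lowest piece of U):
  |U|=1: {4}:1  {5}:1
  |U|=2: {2,5}:1  {3,4}:1  {4,5}:2
  |U|=3: {0,3,4}:1  {1,2,5}:1  {2,4,5}:3  {3,4,5}:3
  |U|=4: {0,3,4,5}:4  {1,2,4,5}:4  {2,3,4,5}:6
  start at 0(s): 10
  start at 1(q): 10
sum over floor = 20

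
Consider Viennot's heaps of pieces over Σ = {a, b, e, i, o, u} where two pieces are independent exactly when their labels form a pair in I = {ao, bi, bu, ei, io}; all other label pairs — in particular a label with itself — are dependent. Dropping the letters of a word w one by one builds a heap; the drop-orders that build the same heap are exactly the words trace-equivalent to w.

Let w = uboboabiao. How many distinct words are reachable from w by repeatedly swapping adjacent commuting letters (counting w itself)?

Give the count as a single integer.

0(u) covers ∅
1(b) covers ∅
2(o) covers 0:u, 1:b
3(b) covers 2:o
4(o) covers 3:b
5(a) covers 3:b
6(b) covers 4:o, 5:a
7(i) covers 5:a
8(a) covers 6:b, 7:i
9(o) covers 6:b
floor of heap: 0:u, 1:b
completions by unplaced set U, small U first (add the entries for U minus each lowest piece of U):
  |U|=1: {8}:1  {9}:1
  |U|=2: {7,8}:1  {8,9}:2
  |U|=3: {6,8,9}:2  {7,8,9}:3
  |U|=4: {4,6,8,9}:2  {6,7,8,9}:5
  |U|=5: {4,6,7,8,9}:7  {5,6,7,8,9}:5
  |U|=6: {4,5,6,7,8,9}:12
  |U|=7: {3,4,5,6,7,8,9}:12
  |U|=8: {2,3,4,5,6,7,8,9}:12
  start at 0(u): 12
  start at 1(b): 12
sum over floor = 24

24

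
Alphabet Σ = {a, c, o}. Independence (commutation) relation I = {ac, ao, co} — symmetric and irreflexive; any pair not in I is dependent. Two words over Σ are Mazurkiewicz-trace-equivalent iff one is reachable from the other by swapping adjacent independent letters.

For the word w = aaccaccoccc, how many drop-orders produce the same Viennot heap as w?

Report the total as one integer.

1320

drop 0:a onto floor
drop 1:a onto {0:a}
drop 2:c onto floor
drop 3:c onto {2:c}
drop 4:a onto {1:a}
drop 5:c onto {3:c}
drop 6:c onto {5:c}
drop 7:o onto floor
drop 8:c onto {6:c}
drop 9:c onto {8:c}
drop 10:c onto {9:c}
ground layer = {0:a, 2:c, 7:o}
drop-orders for the pieces not yet dropped (sum over which currently-grounded one goes next):
  1 to go: {4} 1  {7} 1  {10} 1
  2 to go: {1,4} 1  {4,7} 2  {4,10} 2  {7,10} 2  {9,10} 1
  3 to go: {0,1,4} 1  {1,4,7} 3  {1,4,10} 3  {4,7,10} 6  {4,9,10} 3  {7,9,10} 3  {8,9,10} 1
  4 to go: {0,1,4,7} 4  {0,1,4,10} 4  {1,4,7,10} 12  {1,4,9,10} 6  {4,7,9,10} 12  {4,8,9,10} 4  {6,8,9,10} 1  {7,8,9,10} 4
  5 to go: {0,1,4,7,10} 20  {0,1,4,9,10} 10  {1,4,7,9,10} 30  {1,4,8,9,10} 10  {4,6,8,9,10} 5  {4,7,8,9,10} 20  {5,6,8,9,10} 1  {6,7,8,9,10} 5
  6 to go: {0,1,4,7,9,10} 60  {0,1,4,8,9,10} 20  {1,4,6,8,9,10} 15  {1,4,7,8,9,10} 60  {3,5,6,8,9,10} 1  {4,5,6,8,9,10} 6  {4,6,7,8,9,10} 30  {5,6,7,8,9,10} 6
  7 to go: {0,1,4,6,8,9,10} 35  {0,1,4,7,8,9,10} 140  {1,4,5,6,8,9,10} 21  {1,4,6,7,8,9,10} 105  {2,3,5,6,8,9,10} 1  {3,4,5,6,8,9,10} 7  {3,5,6,7,8,9,10} 7  {4,5,6,7,8,9,10} 42
  8 to go: {0,1,4,5,6,8,9,10} 56  {0,1,4,6,7,8,9,10} 280  {1,3,4,5,6,8,9,10} 28  {1,4,5,6,7,8,9,10} 168  {2,3,4,5,6,8,9,10} 8  {2,3,5,6,7,8,9,10} 8  {3,4,5,6,7,8,9,10} 56
  9 to go: {0,1,3,4,5,6,8,9,10} 84  {0,1,4,5,6,7,8,9,10} 504  {1,2,3,4,5,6,8,9,10} 36  {1,3,4,5,6,7,8,9,10} 252  {2,3,4,5,6,7,8,9,10} 72
  if 0:a drops first: 360 orders
  if 2:c drops first: 840 orders
  if 7:o drops first: 120 orders
heap linearizations: 1320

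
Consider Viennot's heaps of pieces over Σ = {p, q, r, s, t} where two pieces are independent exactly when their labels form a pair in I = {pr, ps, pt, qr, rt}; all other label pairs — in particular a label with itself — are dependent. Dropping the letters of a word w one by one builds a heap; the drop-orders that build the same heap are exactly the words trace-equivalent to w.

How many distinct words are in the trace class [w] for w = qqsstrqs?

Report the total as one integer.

0(q) covers ∅
1(q) covers 0:q
2(s) covers 1:q
3(s) covers 2:s
4(t) covers 3:s
5(r) covers 3:s
6(q) covers 4:t
7(s) covers 5:r, 6:q
floor of heap: 0:q
completions by unplaced set U, small U first (add the entries for U minus each lowest piece of U):
  |U|=1: {7}:1
  |U|=2: {5,7}:1  {6,7}:1
  |U|=3: {4,6,7}:1  {5,6,7}:2
  |U|=4: {4,5,6,7}:3
  |U|=5: {3,4,5,6,7}:3
  |U|=6: {2,3,4,5,6,7}:3
  start at 0(q): 3

3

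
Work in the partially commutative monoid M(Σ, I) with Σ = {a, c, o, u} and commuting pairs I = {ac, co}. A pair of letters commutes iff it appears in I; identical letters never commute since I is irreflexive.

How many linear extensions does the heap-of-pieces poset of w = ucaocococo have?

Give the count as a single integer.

piece 0:u — minimal
piece 1:c rests on {0:u}
piece 2:a rests on {0:u}
piece 3:o rests on {2:a}
piece 4:c rests on {1:c}
piece 5:o rests on {3:o}
piece 6:c rests on {4:c}
piece 7:o rests on {5:o}
piece 8:c rests on {6:c}
piece 9:o rests on {7:o}
minimal pieces: {0:u}
ways to finish when only these pieces remain (= sum over removing one remaining piece with nothing left below it):
  1 left: {8}→1  {9}→1
  2 left: {6,8}→1  {7,9}→1  {8,9}→2
  3 left: {4,6,8}→1  {5,7,9}→1  {6,8,9}→3  {7,8,9}→3
  4 left: {1,4,6,8}→1  {3,5,7,9}→1  {4,6,8,9}→4  {5,7,8,9}→4  {6,7,8,9}→6
  5 left: {1,4,6,8,9}→5  {2,3,5,7,9}→1  {3,5,7,8,9}→5  {4,6,7,8,9}→10  {5,6,7,8,9}→10
  6 left: {1,4,6,7,8,9}→15  {2,3,5,7,8,9}→6  {3,5,6,7,8,9}→15  {4,5,6,7,8,9}→20
  7 left: {1,4,5,6,7,8,9}→35  {2,3,5,6,7,8,9}→21  {3,4,5,6,7,8,9}→35
  8 left: {1,3,4,5,6,7,8,9}→70  {2,3,4,5,6,7,8,9}→56
  placing 0:u first → 126 extensions

126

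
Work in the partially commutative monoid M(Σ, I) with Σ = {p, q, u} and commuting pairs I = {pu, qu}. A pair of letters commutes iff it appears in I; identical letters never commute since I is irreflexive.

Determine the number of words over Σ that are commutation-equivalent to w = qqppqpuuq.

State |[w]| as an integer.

36

drop 0:q onto floor
drop 1:q onto {0:q}
drop 2:p onto {1:q}
drop 3:p onto {2:p}
drop 4:q onto {3:p}
drop 5:p onto {4:q}
drop 6:u onto floor
drop 7:u onto {6:u}
drop 8:q onto {5:p}
ground layer = {0:q, 6:u}
drop-orders for the pieces not yet dropped (sum over which currently-grounded one goes next):
  1 to go: {7} 1  {8} 1
  2 to go: {5,8} 1  {6,7} 1  {7,8} 2
  3 to go: {4,5,8} 1  {5,7,8} 3  {6,7,8} 3
  4 to go: {3,4,5,8} 1  {4,5,7,8} 4  {5,6,7,8} 6
  5 to go: {2,3,4,5,8} 1  {3,4,5,7,8} 5  {4,5,6,7,8} 10
  6 to go: {1,2,3,4,5,8} 1  {2,3,4,5,7,8} 6  {3,4,5,6,7,8} 15
  7 to go: {0,1,2,3,4,5,8} 1  {1,2,3,4,5,7,8} 7  {2,3,4,5,6,7,8} 21
  if 0:q drops first: 28 orders
  if 6:u drops first: 8 orders
heap linearizations: 36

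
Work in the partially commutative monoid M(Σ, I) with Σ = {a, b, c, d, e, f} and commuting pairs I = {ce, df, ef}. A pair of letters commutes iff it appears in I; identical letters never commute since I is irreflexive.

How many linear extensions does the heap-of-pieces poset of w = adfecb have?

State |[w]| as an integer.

5

piece 0:a — minimal
piece 1:d rests on {0:a}
piece 2:f rests on {0:a}
piece 3:e rests on {1:d}
piece 4:c rests on {1:d, 2:f}
piece 5:b rests on {3:e, 4:c}
minimal pieces: {0:a}
ways to finish when only these pieces remain (= sum over removing one remaining piece with nothing left below it):
  1 left: {5}→1
  2 left: {3,5}→1  {4,5}→1
  3 left: {2,4,5}→1  {3,4,5}→2
  4 left: {1,3,4,5}→2  {2,3,4,5}→3
  placing 0:a first → 5 extensions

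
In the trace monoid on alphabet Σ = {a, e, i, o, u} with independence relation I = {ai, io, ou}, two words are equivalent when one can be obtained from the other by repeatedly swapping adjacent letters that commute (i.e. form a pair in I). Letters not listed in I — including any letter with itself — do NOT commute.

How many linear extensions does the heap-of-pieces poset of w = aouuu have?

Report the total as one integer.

4

piece 0:a — minimal
piece 1:o rests on {0:a}
piece 2:u rests on {0:a}
piece 3:u rests on {2:u}
piece 4:u rests on {3:u}
minimal pieces: {0:a}
ways to finish when only these pieces remain (= sum over removing one remaining piece with nothing left below it):
  1 left: {1}→1  {4}→1
  2 left: {1,4}→2  {3,4}→1
  3 left: {1,3,4}→3  {2,3,4}→1
  placing 0:a first → 4 extensions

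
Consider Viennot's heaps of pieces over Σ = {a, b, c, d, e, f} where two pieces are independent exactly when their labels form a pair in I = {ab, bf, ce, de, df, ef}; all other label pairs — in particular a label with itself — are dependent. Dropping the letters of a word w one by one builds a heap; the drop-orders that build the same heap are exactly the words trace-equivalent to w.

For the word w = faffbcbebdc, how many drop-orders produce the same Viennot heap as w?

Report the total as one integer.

5

0(f) covers ∅
1(a) covers 0:f
2(f) covers 1:a
3(f) covers 2:f
4(b) covers ∅
5(c) covers 3:f, 4:b
6(b) covers 5:c
7(e) covers 6:b
8(b) covers 7:e
9(d) covers 8:b
10(c) covers 9:d
floor of heap: 0:f, 4:b
completions by unplaced set U, small U first (add the entries for U minus each lowest piece of U):
  |U|=1: {10}:1
  |U|=2: {9,10}:1
  |U|=3: {8,9,10}:1
  |U|=4: {7,8,9,10}:1
  |U|=5: {6,7,8,9,10}:1
  |U|=6: {5,6,7,8,9,10}:1
  |U|=7: {3,5,6,7,8,9,10}:1  {4,5,6,7,8,9,10}:1
  |U|=8: {2,3,5,6,7,8,9,10}:1  {3,4,5,6,7,8,9,10}:2
  |U|=9: {1,2,3,5,6,7,8,9,10}:1  {2,3,4,5,6,7,8,9,10}:3
  start at 0(f): 4
  start at 4(b): 1
sum over floor = 5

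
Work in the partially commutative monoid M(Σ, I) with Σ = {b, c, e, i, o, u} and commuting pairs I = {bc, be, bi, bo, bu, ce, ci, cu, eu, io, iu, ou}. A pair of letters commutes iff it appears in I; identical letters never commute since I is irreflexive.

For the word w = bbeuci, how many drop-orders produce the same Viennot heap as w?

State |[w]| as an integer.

0(b) covers ∅
1(b) covers 0:b
2(e) covers ∅
3(u) covers ∅
4(c) covers ∅
5(i) covers 2:e
floor of heap: 0:b, 2:e, 3:u, 4:c
completions by unplaced set U, small U first (add the entries for U minus each lowest piece of U):
  |U|=1: {1}:1  {3}:1  {4}:1  {5}:1
  |U|=2: {0,1}:1  {1,3}:2  {1,4}:2  {1,5}:2  {2,5}:1  {3,4}:2  {3,5}:2  {4,5}:2
  |U|=3: {0,1,3}:3  {0,1,4}:3  {0,1,5}:3  {1,2,5}:3  {1,3,4}:6  {1,3,5}:6  {1,4,5}:6  {2,3,5}:3  {2,4,5}:3  {3,4,5}:6
  |U|=4: {0,1,2,5}:6  {0,1,3,4}:12  {0,1,3,5}:12  {0,1,4,5}:12  {1,2,3,5}:12  {1,2,4,5}:12  {1,3,4,5}:24  {2,3,4,5}:12
  start at 0(b): 60
  start at 2(e): 60
  start at 3(u): 30
  start at 4(c): 30
sum over floor = 180

180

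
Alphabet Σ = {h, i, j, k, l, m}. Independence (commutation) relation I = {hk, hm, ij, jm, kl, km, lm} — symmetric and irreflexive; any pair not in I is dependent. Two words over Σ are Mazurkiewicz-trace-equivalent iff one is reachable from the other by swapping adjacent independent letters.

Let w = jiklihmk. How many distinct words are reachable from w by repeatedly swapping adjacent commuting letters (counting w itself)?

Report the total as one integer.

#0=j has no predecessor
#1=i has no predecessor
#2=k depends on [0:j, 1:i]
#3=l depends on [0:j, 1:i]
#4=i depends on [2:k, 3:l]
#5=h depends on [4:i]
#6=m depends on [4:i]
#7=k depends on [4:i]
sources: [0:j, 1:i]
N(rest) = Σ N(rest − s) over sources s of rest; N(one piece) = 1:
  size 1 → [5]=1  [6]=1  [7]=1
  size 2 → [5,6]=2  [5,7]=2  [6,7]=2
  size 3 → [5,6,7]=6
  size 4 → [4,5,6,7]=6
  size 5 → [2,4,5,6,7]=6  [3,4,5,6,7]=6
  size 6 → [2,3,4,5,6,7]=12
  first=0(j) contributes 12
  first=1(i) contributes 12
|[w]| = 24

24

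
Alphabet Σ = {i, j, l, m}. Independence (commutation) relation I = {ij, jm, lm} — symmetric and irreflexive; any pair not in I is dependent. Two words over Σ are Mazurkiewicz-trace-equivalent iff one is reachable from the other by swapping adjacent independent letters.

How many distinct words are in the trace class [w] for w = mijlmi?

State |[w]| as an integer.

piece 0:m — minimal
piece 1:i rests on {0:m}
piece 2:j — minimal
piece 3:l rests on {1:i, 2:j}
piece 4:m rests on {1:i}
piece 5:i rests on {3:l, 4:m}
minimal pieces: {0:m, 2:j}
ways to finish when only these pieces remain (= sum over removing one remaining piece with nothing left below it):
  1 left: {5}→1
  2 left: {3,5}→1  {4,5}→1
  3 left: {2,3,5}→1  {3,4,5}→2
  4 left: {1,3,4,5}→2  {2,3,4,5}→3
  placing 0:m first → 5 extensions
  placing 2:j first → 2 extensions
total linear extensions = 7

7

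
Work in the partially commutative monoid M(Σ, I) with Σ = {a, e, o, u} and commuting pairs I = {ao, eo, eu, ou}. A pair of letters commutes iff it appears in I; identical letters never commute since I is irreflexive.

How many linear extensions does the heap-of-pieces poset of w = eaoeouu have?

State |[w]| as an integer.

63

piece 0:e — minimal
piece 1:a rests on {0:e}
piece 2:o — minimal
piece 3:e rests on {1:a}
piece 4:o rests on {2:o}
piece 5:u rests on {1:a}
piece 6:u rests on {5:u}
minimal pieces: {0:e, 2:o}
ways to finish when only these pieces remain (= sum over removing one remaining piece with nothing left below it):
  1 left: {3}→1  {4}→1  {6}→1
  2 left: {2,4}→1  {3,4}→2  {3,6}→2  {4,6}→2  {5,6}→1
  3 left: {2,3,4}→3  {2,4,6}→3  {3,4,6}→6  {3,5,6}→3  {4,5,6}→3
  4 left: {1,3,5,6}→3  {2,3,4,6}→12  {2,4,5,6}→6  {3,4,5,6}→12
  5 left: {0,1,3,5,6}→3  {1,3,4,5,6}→15  {2,3,4,5,6}→30
  placing 0:e first → 45 extensions
  placing 2:o first → 18 extensions
total linear extensions = 63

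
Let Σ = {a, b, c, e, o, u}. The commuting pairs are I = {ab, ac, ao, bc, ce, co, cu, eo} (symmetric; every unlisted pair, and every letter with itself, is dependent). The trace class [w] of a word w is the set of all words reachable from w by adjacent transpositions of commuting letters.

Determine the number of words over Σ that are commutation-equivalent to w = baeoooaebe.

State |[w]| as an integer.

55

drop 0:b onto floor
drop 1:a onto floor
drop 2:e onto {0:b, 1:a}
drop 3:o onto {0:b}
drop 4:o onto {3:o}
drop 5:o onto {4:o}
drop 6:a onto {2:e}
drop 7:e onto {6:a}
drop 8:b onto {5:o, 7:e}
drop 9:e onto {8:b}
ground layer = {0:b, 1:a}
drop-orders for the pieces not yet dropped (sum over which currently-grounded one goes next):
  1 to go: {9} 1
  2 to go: {8,9} 1
  3 to go: {5,8,9} 1  {7,8,9} 1
  4 to go: {4,5,8,9} 1  {5,7,8,9} 2  {6,7,8,9} 1
  5 to go: {2,6,7,8,9} 1  {3,4,5,8,9} 1  {4,5,7,8,9} 3  {5,6,7,8,9} 3
  6 to go: {1,2,6,7,8,9} 1  {2,5,6,7,8,9} 4  {3,4,5,7,8,9} 4  {4,5,6,7,8,9} 6
  7 to go: {1,2,5,6,7,8,9} 5  {2,4,5,6,7,8,9} 10  {3,4,5,6,7,8,9} 10
  8 to go: {1,2,4,5,6,7,8,9} 15  {2,3,4,5,6,7,8,9} 20
  if 0:b drops first: 35 orders
  if 1:a drops first: 20 orders
heap linearizations: 55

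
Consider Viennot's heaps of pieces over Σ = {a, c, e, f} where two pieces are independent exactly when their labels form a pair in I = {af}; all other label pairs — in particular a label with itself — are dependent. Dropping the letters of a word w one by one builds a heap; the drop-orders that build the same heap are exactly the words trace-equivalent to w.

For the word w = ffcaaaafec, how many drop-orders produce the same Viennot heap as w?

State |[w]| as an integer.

5

piece 0:f — minimal
piece 1:f rests on {0:f}
piece 2:c rests on {1:f}
piece 3:a rests on {2:c}
piece 4:a rests on {3:a}
piece 5:a rests on {4:a}
piece 6:a rests on {5:a}
piece 7:f rests on {2:c}
piece 8:e rests on {6:a, 7:f}
piece 9:c rests on {8:e}
minimal pieces: {0:f}
ways to finish when only these pieces remain (= sum over removing one remaining piece with nothing left below it):
  1 left: {9}→1
  2 left: {8,9}→1
  3 left: {6,8,9}→1  {7,8,9}→1
  4 left: {5,6,8,9}→1  {6,7,8,9}→2
  5 left: {4,5,6,8,9}→1  {5,6,7,8,9}→3
  6 left: {3,4,5,6,8,9}→1  {4,5,6,7,8,9}→4
  7 left: {3,4,5,6,7,8,9}→5
  8 left: {2,3,4,5,6,7,8,9}→5
  placing 0:f first → 5 extensions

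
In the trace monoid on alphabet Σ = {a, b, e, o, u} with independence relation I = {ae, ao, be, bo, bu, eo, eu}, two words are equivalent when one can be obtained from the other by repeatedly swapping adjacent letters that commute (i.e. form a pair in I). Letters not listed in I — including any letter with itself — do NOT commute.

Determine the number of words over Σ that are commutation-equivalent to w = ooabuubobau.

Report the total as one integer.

#0=o has no predecessor
#1=o depends on [0:o]
#2=a has no predecessor
#3=b depends on [2:a]
#4=u depends on [1:o, 2:a]
#5=u depends on [4:u]
#6=b depends on [3:b]
#7=o depends on [5:u]
#8=b depends on [6:b]
#9=a depends on [5:u, 8:b]
#10=u depends on [7:o, 9:a]
sources: [0:o, 2:a]
N(rest) = Σ N(rest − s) over sources s of rest; N(one piece) = 1:
  size 1 → [10]=1
  size 2 → [7,10]=1  [9,10]=1
  size 3 → [7,9,10]=2  [8,9,10]=1
  size 4 → [5,7,9,10]=2  [6,8,9,10]=1  [7,8,9,10]=3
  size 5 → [3,6,8,9,10]=1  [4,5,7,9,10]=2  [5,7,8,9,10]=5  [6,7,8,9,10]=4
  size 6 → [1,4,5,7,9,10]=2  [3,6,7,8,9,10]=5  [4,5,7,8,9,10]=7  [5,6,7,8,9,10]=9
  size 7 → [0,1,4,5,7,9,10]=2  [1,4,5,7,8,9,10]=9  [3,5,6,7,8,9,10]=14  [4,5,6,7,8,9,10]=16
  size 8 → [0,1,4,5,7,8,9,10]=11  [1,4,5,6,7,8,9,10]=25  [3,4,5,6,7,8,9,10]=30
  size 9 → [0,1,4,5,6,7,8,9,10]=36  [1,3,4,5,6,7,8,9,10]=55  [2,3,4,5,6,7,8,9,10]=30
  first=0(o) contributes 85
  first=2(a) contributes 91
|[w]| = 176

176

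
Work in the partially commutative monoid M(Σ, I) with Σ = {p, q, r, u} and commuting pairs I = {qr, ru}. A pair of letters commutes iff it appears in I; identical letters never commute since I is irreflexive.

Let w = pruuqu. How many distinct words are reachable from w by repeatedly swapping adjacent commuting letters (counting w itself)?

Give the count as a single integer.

5

piece 0:p — minimal
piece 1:r rests on {0:p}
piece 2:u rests on {0:p}
piece 3:u rests on {2:u}
piece 4:q rests on {3:u}
piece 5:u rests on {4:q}
minimal pieces: {0:p}
ways to finish when only these pieces remain (= sum over removing one remaining piece with nothing left below it):
  1 left: {1}→1  {5}→1
  2 left: {1,5}→2  {4,5}→1
  3 left: {1,4,5}→3  {3,4,5}→1
  4 left: {1,3,4,5}→4  {2,3,4,5}→1
  placing 0:p first → 5 extensions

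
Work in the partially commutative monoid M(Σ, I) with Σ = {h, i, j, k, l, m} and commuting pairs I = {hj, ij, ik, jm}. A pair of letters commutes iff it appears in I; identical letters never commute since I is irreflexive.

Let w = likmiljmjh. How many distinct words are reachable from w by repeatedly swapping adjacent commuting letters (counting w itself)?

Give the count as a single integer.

drop 0:l onto floor
drop 1:i onto {0:l}
drop 2:k onto {0:l}
drop 3:m onto {1:i, 2:k}
drop 4:i onto {3:m}
drop 5:l onto {4:i}
drop 6:j onto {5:l}
drop 7:m onto {5:l}
drop 8:j onto {6:j}
drop 9:h onto {7:m}
ground layer = {0:l}
drop-orders for the pieces not yet dropped (sum over which currently-grounded one goes next):
  1 to go: {8} 1  {9} 1
  2 to go: {6,8} 1  {7,9} 1  {8,9} 2
  3 to go: {6,8,9} 3  {7,8,9} 3
  4 to go: {6,7,8,9} 6
  5 to go: {5,6,7,8,9} 6
  6 to go: {4,5,6,7,8,9} 6
  7 to go: {3,4,5,6,7,8,9} 6
  8 to go: {1,3,4,5,6,7,8,9} 6  {2,3,4,5,6,7,8,9} 6
  if 0:l drops first: 12 orders

12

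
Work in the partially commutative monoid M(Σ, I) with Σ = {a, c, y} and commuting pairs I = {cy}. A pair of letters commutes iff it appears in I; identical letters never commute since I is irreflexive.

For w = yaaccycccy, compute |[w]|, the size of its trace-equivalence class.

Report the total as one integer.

drop 0:y onto floor
drop 1:a onto {0:y}
drop 2:a onto {1:a}
drop 3:c onto {2:a}
drop 4:c onto {3:c}
drop 5:y onto {2:a}
drop 6:c onto {4:c}
drop 7:c onto {6:c}
drop 8:c onto {7:c}
drop 9:y onto {5:y}
ground layer = {0:y}
drop-orders for the pieces not yet dropped (sum over which currently-grounded one goes next):
  1 to go: {8} 1  {9} 1
  2 to go: {5,9} 1  {7,8} 1  {8,9} 2
  3 to go: {5,8,9} 3  {6,7,8} 1  {7,8,9} 3
  4 to go: {4,6,7,8} 1  {5,7,8,9} 6  {6,7,8,9} 4
  5 to go: {3,4,6,7,8} 1  {4,6,7,8,9} 5  {5,6,7,8,9} 10
  6 to go: {3,4,6,7,8,9} 6  {4,5,6,7,8,9} 15
  7 to go: {3,4,5,6,7,8,9} 21
  8 to go: {2,3,4,5,6,7,8,9} 21
  if 0:y drops first: 21 orders

21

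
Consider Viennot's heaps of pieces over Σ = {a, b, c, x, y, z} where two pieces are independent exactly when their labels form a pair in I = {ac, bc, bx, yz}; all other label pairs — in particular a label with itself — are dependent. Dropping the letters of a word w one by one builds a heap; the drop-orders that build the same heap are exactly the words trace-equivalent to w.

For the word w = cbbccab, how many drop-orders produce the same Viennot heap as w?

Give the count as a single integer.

drop 0:c onto floor
drop 1:b onto floor
drop 2:b onto {1:b}
drop 3:c onto {0:c}
drop 4:c onto {3:c}
drop 5:a onto {2:b}
drop 6:b onto {5:a}
ground layer = {0:c, 1:b}
drop-orders for the pieces not yet dropped (sum over which currently-grounded one goes next):
  1 to go: {4} 1  {6} 1
  2 to go: {3,4} 1  {4,6} 2  {5,6} 1
  3 to go: {0,3,4} 1  {2,5,6} 1  {3,4,6} 3  {4,5,6} 3
  4 to go: {0,3,4,6} 4  {1,2,5,6} 1  {2,4,5,6} 4  {3,4,5,6} 6
  5 to go: {0,3,4,5,6} 10  {1,2,4,5,6} 5  {2,3,4,5,6} 10
  if 0:c drops first: 15 orders
  if 1:b drops first: 20 orders
heap linearizations: 35

35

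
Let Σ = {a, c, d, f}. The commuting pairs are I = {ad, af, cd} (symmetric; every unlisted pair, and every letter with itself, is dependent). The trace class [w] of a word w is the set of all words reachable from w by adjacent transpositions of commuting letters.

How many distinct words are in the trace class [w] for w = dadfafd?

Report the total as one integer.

drop 0:d onto floor
drop 1:a onto floor
drop 2:d onto {0:d}
drop 3:f onto {2:d}
drop 4:a onto {1:a}
drop 5:f onto {3:f}
drop 6:d onto {5:f}
ground layer = {0:d, 1:a}
drop-orders for the pieces not yet dropped (sum over which currently-grounded one goes next):
  1 to go: {4} 1  {6} 1
  2 to go: {1,4} 1  {4,6} 2  {5,6} 1
  3 to go: {1,4,6} 3  {3,5,6} 1  {4,5,6} 3
  4 to go: {1,4,5,6} 6  {2,3,5,6} 1  {3,4,5,6} 4
  5 to go: {0,2,3,5,6} 1  {1,3,4,5,6} 10  {2,3,4,5,6} 5
  if 0:d drops first: 15 orders
  if 1:a drops first: 6 orders
heap linearizations: 21

21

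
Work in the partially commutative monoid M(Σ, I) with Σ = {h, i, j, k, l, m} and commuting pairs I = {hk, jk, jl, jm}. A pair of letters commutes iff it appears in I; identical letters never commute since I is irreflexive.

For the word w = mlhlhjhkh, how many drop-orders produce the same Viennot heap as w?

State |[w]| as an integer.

5

0(m) covers ∅
1(l) covers 0:m
2(h) covers 1:l
3(l) covers 2:h
4(h) covers 3:l
5(j) covers 4:h
6(h) covers 5:j
7(k) covers 3:l
8(h) covers 6:h
floor of heap: 0:m
completions by unplaced set U, small U first (add the entries for U minus each lowest piece of U):
  |U|=1: {7}:1  {8}:1
  |U|=2: {6,8}:1  {7,8}:2
  |U|=3: {5,6,8}:1  {6,7,8}:3
  |U|=4: {4,5,6,8}:1  {5,6,7,8}:4
  |U|=5: {4,5,6,7,8}:5
  |U|=6: {3,4,5,6,7,8}:5
  |U|=7: {2,3,4,5,6,7,8}:5
  start at 0(m): 5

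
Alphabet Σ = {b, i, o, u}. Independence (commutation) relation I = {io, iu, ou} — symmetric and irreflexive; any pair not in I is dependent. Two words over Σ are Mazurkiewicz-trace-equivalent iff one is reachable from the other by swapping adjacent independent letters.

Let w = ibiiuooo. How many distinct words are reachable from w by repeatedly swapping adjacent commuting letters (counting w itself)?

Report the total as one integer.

60

#0=i has no predecessor
#1=b depends on [0:i]
#2=i depends on [1:b]
#3=i depends on [2:i]
#4=u depends on [1:b]
#5=o depends on [1:b]
#6=o depends on [5:o]
#7=o depends on [6:o]
sources: [0:i]
N(rest) = Σ N(rest − s) over sources s of rest; N(one piece) = 1:
  size 1 → [3]=1  [4]=1  [7]=1
  size 2 → [2,3]=1  [3,4]=2  [3,7]=2  [4,7]=2  [6,7]=1
  size 3 → [2,3,4]=3  [2,3,7]=3  [3,4,7]=6  [3,6,7]=3  [4,6,7]=3  [5,6,7]=1
  size 4 → [2,3,4,7]=12  [2,3,6,7]=6  [3,4,6,7]=12  [3,5,6,7]=4  [4,5,6,7]=4
  size 5 → [2,3,4,6,7]=30  [2,3,5,6,7]=10  [3,4,5,6,7]=20
  size 6 → [2,3,4,5,6,7]=60
  first=0(i) contributes 60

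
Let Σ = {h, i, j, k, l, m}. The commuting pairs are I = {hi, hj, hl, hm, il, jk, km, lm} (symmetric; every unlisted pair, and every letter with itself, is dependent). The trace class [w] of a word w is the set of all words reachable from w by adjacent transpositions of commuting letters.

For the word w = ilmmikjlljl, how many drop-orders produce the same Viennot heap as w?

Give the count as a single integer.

10

piece 0:i — minimal
piece 1:l — minimal
piece 2:m rests on {0:i}
piece 3:m rests on {2:m}
piece 4:i rests on {3:m}
piece 5:k rests on {1:l, 4:i}
piece 6:j rests on {1:l, 4:i}
piece 7:l rests on {5:k, 6:j}
piece 8:l rests on {7:l}
piece 9:j rests on {8:l}
piece 10:l rests on {9:j}
minimal pieces: {0:i, 1:l}
ways to finish when only these pieces remain (= sum over removing one remaining piece with nothing left below it):
  1 left: {10}→1
  2 left: {9,10}→1
  3 left: {8,9,10}→1
  4 left: {7,8,9,10}→1
  5 left: {5,7,8,9,10}→1  {6,7,8,9,10}→1
  6 left: {5,6,7,8,9,10}→2
  7 left: {1,5,6,7,8,9,10}→2  {4,5,6,7,8,9,10}→2
  8 left: {1,4,5,6,7,8,9,10}→4  {3,4,5,6,7,8,9,10}→2
  9 left: {1,3,4,5,6,7,8,9,10}→6  {2,3,4,5,6,7,8,9,10}→2
  placing 0:i first → 8 extensions
  placing 1:l first → 2 extensions
total linear extensions = 10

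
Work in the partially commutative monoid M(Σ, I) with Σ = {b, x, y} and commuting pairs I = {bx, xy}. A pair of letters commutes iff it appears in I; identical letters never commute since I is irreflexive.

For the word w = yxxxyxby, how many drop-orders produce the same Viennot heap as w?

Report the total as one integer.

70

drop 0:y onto floor
drop 1:x onto floor
drop 2:x onto {1:x}
drop 3:x onto {2:x}
drop 4:y onto {0:y}
drop 5:x onto {3:x}
drop 6:b onto {4:y}
drop 7:y onto {6:b}
ground layer = {0:y, 1:x}
drop-orders for the pieces not yet dropped (sum over which currently-grounded one goes next):
  1 to go: {5} 1  {7} 1
  2 to go: {3,5} 1  {5,7} 2  {6,7} 1
  3 to go: {2,3,5} 1  {3,5,7} 3  {4,6,7} 1  {5,6,7} 3
  4 to go: {0,4,6,7} 1  {1,2,3,5} 1  {2,3,5,7} 4  {3,5,6,7} 6  {4,5,6,7} 4
  5 to go: {0,4,5,6,7} 5  {1,2,3,5,7} 5  {2,3,5,6,7} 10  {3,4,5,6,7} 10
  6 to go: {0,3,4,5,6,7} 15  {1,2,3,5,6,7} 15  {2,3,4,5,6,7} 20
  if 0:y drops first: 35 orders
  if 1:x drops first: 35 orders
heap linearizations: 70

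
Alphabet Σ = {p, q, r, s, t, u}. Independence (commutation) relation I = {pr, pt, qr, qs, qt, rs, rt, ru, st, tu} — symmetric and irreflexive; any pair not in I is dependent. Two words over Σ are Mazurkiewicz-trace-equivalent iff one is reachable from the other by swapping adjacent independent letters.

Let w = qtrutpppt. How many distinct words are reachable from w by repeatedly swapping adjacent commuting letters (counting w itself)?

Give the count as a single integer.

drop 0:q onto floor
drop 1:t onto floor
drop 2:r onto floor
drop 3:u onto {0:q}
drop 4:t onto {1:t}
drop 5:p onto {3:u}
drop 6:p onto {5:p}
drop 7:p onto {6:p}
drop 8:t onto {4:t}
ground layer = {0:q, 1:t, 2:r}
drop-orders for the pieces not yet dropped (sum over which currently-grounded one goes next):
  1 to go: {2} 1  {7} 1  {8} 1
  2 to go: {2,7} 2  {2,8} 2  {4,8} 1  {6,7} 1  {7,8} 2
  3 to go: {1,4,8} 1  {2,4,8} 3  {2,6,7} 3  {2,7,8} 6  {4,7,8} 3  {5,6,7} 1  {6,7,8} 3
  4 to go: {1,2,4,8} 4  {1,4,7,8} 4  {2,4,7,8} 12  {2,5,6,7} 4  {2,6,7,8} 12  {3,5,6,7} 1  {4,6,7,8} 6  {5,6,7,8} 4
  5 to go: {0,3,5,6,7} 1  {1,2,4,7,8} 20  {1,4,6,7,8} 10  {2,3,5,6,7} 5  {2,4,6,7,8} 30  {2,5,6,7,8} 20  {3,5,6,7,8} 5  {4,5,6,7,8} 10
  6 to go: {0,2,3,5,6,7} 6  {0,3,5,6,7,8} 6  {1,2,4,6,7,8} 60  {1,4,5,6,7,8} 20  {2,3,5,6,7,8} 30  {2,4,5,6,7,8} 60  {3,4,5,6,7,8} 15
  7 to go: {0,2,3,5,6,7,8} 42  {0,3,4,5,6,7,8} 21  {1,2,4,5,6,7,8} 140  {1,3,4,5,6,7,8} 35  {2,3,4,5,6,7,8} 105
  if 0:q drops first: 280 orders
  if 1:t drops first: 168 orders
  if 2:r drops first: 56 orders
heap linearizations: 504

504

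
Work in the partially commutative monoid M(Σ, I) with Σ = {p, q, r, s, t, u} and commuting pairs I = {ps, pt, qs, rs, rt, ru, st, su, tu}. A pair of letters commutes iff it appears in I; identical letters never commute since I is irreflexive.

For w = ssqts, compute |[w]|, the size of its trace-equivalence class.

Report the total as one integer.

drop 0:s onto floor
drop 1:s onto {0:s}
drop 2:q onto floor
drop 3:t onto {2:q}
drop 4:s onto {1:s}
ground layer = {0:s, 2:q}
drop-orders for the pieces not yet dropped (sum over which currently-grounded one goes next):
  1 to go: {3} 1  {4} 1
  2 to go: {1,4} 1  {2,3} 1  {3,4} 2
  3 to go: {0,1,4} 1  {1,3,4} 3  {2,3,4} 3
  if 0:s drops first: 6 orders
  if 2:q drops first: 4 orders
heap linearizations: 10

10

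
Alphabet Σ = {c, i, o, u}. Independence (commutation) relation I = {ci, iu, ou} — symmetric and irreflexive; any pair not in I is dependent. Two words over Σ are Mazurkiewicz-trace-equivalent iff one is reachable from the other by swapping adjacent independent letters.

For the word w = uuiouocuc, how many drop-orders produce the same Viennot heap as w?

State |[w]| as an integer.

0(u) covers ∅
1(u) covers 0:u
2(i) covers ∅
3(o) covers 2:i
4(u) covers 1:u
5(o) covers 3:o
6(c) covers 4:u, 5:o
7(u) covers 6:c
8(c) covers 7:u
floor of heap: 0:u, 2:i
completions by unplaced set U, small U first (add the entries for U minus each lowest piece of U):
  |U|=1: {8}:1
  |U|=2: {7,8}:1
  |U|=3: {6,7,8}:1
  |U|=4: {4,6,7,8}:1  {5,6,7,8}:1
  |U|=5: {1,4,6,7,8}:1  {3,5,6,7,8}:1  {4,5,6,7,8}:2
  |U|=6: {0,1,4,6,7,8}:1  {1,4,5,6,7,8}:3  {2,3,5,6,7,8}:1  {3,4,5,6,7,8}:3
  |U|=7: {0,1,4,5,6,7,8}:4  {1,3,4,5,6,7,8}:6  {2,3,4,5,6,7,8}:4
  start at 0(u): 10
  start at 2(i): 10
sum over floor = 20

20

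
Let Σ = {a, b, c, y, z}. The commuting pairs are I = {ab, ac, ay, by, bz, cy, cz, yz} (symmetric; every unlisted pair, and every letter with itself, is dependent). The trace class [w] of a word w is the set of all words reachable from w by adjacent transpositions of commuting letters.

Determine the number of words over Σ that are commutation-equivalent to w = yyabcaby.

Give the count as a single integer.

560

drop 0:y onto floor
drop 1:y onto {0:y}
drop 2:a onto floor
drop 3:b onto floor
drop 4:c onto {3:b}
drop 5:a onto {2:a}
drop 6:b onto {4:c}
drop 7:y onto {1:y}
ground layer = {0:y, 2:a, 3:b}
drop-orders for the pieces not yet dropped (sum over which currently-grounded one goes next):
  1 to go: {5} 1  {6} 1  {7} 1
  2 to go: {1,7} 1  {2,5} 1  {4,6} 1  {5,6} 2  {5,7} 2  {6,7} 2
  3 to go: {0,1,7} 1  {1,5,7} 3  {1,6,7} 3  {2,5,6} 3  {2,5,7} 3  {3,4,6} 1  {4,5,6} 3  {4,6,7} 3  {5,6,7} 6
  4 to go: {0,1,5,7} 4  {0,1,6,7} 4  {1,2,5,7} 6  {1,4,6,7} 6  {1,5,6,7} 12  {2,4,5,6} 6  {2,5,6,7} 12  {3,4,5,6} 4  {3,4,6,7} 4  {4,5,6,7} 12
  5 to go: {0,1,2,5,7} 10  {0,1,4,6,7} 10  {0,1,5,6,7} 20  {1,2,5,6,7} 30  {1,3,4,6,7} 10  {1,4,5,6,7} 30  {2,3,4,5,6} 10  {2,4,5,6,7} 30  {3,4,5,6,7} 20
  6 to go: {0,1,2,5,6,7} 60  {0,1,3,4,6,7} 20  {0,1,4,5,6,7} 60  {1,2,4,5,6,7} 90  {1,3,4,5,6,7} 60  {2,3,4,5,6,7} 60
  if 0:y drops first: 210 orders
  if 2:a drops first: 140 orders
  if 3:b drops first: 210 orders
heap linearizations: 560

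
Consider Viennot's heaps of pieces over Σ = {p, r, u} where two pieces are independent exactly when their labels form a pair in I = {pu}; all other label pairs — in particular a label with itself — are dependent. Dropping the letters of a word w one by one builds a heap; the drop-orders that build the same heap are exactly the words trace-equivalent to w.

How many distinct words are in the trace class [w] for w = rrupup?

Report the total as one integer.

6

drop 0:r onto floor
drop 1:r onto {0:r}
drop 2:u onto {1:r}
drop 3:p onto {1:r}
drop 4:u onto {2:u}
drop 5:p onto {3:p}
ground layer = {0:r}
drop-orders for the pieces not yet dropped (sum over which currently-grounded one goes next):
  1 to go: {4} 1  {5} 1
  2 to go: {2,4} 1  {3,5} 1  {4,5} 2
  3 to go: {2,4,5} 3  {3,4,5} 3
  4 to go: {2,3,4,5} 6
  if 0:r drops first: 6 orders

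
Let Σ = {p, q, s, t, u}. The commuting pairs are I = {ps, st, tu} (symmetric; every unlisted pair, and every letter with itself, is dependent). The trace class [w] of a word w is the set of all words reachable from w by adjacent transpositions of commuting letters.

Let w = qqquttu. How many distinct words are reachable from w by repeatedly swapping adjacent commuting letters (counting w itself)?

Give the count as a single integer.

#0=q has no predecessor
#1=q depends on [0:q]
#2=q depends on [1:q]
#3=u depends on [2:q]
#4=t depends on [2:q]
#5=t depends on [4:t]
#6=u depends on [3:u]
sources: [0:q]
N(rest) = Σ N(rest − s) over sources s of rest; N(one piece) = 1:
  size 1 → [5]=1  [6]=1
  size 2 → [3,6]=1  [4,5]=1  [5,6]=2
  size 3 → [3,5,6]=3  [4,5,6]=3
  size 4 → [3,4,5,6]=6
  size 5 → [2,3,4,5,6]=6
  first=0(q) contributes 6

6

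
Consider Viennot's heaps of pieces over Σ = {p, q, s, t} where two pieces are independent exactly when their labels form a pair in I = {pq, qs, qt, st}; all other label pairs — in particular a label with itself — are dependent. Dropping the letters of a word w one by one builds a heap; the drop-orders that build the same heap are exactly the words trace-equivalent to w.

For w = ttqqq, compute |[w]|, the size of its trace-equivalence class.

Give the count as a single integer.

0(t) covers ∅
1(t) covers 0:t
2(q) covers ∅
3(q) covers 2:q
4(q) covers 3:q
floor of heap: 0:t, 2:q
completions by unplaced set U, small U first (add the entries for U minus each lowest piece of U):
  |U|=1: {1}:1  {4}:1
  |U|=2: {0,1}:1  {1,4}:2  {3,4}:1
  |U|=3: {0,1,4}:3  {1,3,4}:3  {2,3,4}:1
  start at 0(t): 4
  start at 2(q): 6
sum over floor = 10

10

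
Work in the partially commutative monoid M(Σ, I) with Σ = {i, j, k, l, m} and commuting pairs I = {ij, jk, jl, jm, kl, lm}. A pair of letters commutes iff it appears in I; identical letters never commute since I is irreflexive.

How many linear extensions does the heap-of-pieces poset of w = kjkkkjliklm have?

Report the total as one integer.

drop 0:k onto floor
drop 1:j onto floor
drop 2:k onto {0:k}
drop 3:k onto {2:k}
drop 4:k onto {3:k}
drop 5:j onto {1:j}
drop 6:l onto floor
drop 7:i onto {4:k, 6:l}
drop 8:k onto {7:i}
drop 9:l onto {7:i}
drop 10:m onto {8:k}
ground layer = {0:k, 1:j, 6:l}
drop-orders for the pieces not yet dropped (sum over which currently-grounded one goes next):
  1 to go: {5} 1  {9} 1  {10} 1
  2 to go: {1,5} 1  {5,9} 2  {5,10} 2  {8,10} 1  {9,10} 2
  3 to go: {1,5,9} 3  {1,5,10} 3  {5,8,10} 3  {5,9,10} 6  {8,9,10} 3
  4 to go: {1,5,8,10} 6  {1,5,9,10} 12  {5,8,9,10} 12  {7,8,9,10} 3
  5 to go: {1,5,8,9,10} 30  {4,7,8,9,10} 3  {5,7,8,9,10} 15  {6,7,8,9,10} 3
  6 to go: {1,5,7,8,9,10} 45  {3,4,7,8,9,10} 3  {4,5,7,8,9,10} 18  {4,6,7,8,9,10} 6  {5,6,7,8,9,10} 18
  7 to go: {1,4,5,7,8,9,10} 63  {1,5,6,7,8,9,10} 63  {2,3,4,7,8,9,10} 3  {3,4,5,7,8,9,10} 21  {3,4,6,7,8,9,10} 9  {4,5,6,7,8,9,10} 42
  8 to go: {0,2,3,4,7,8,9,10} 3  {1,3,4,5,7,8,9,10} 84  {1,4,5,6,7,8,9,10} 168  {2,3,4,5,7,8,9,10} 24  {2,3,4,6,7,8,9,10} 12  {3,4,5,6,7,8,9,10} 72
  9 to go: {0,2,3,4,5,7,8,9,10} 27  {0,2,3,4,6,7,8,9,10} 15  {1,2,3,4,5,7,8,9,10} 108  {1,3,4,5,6,7,8,9,10} 324  {2,3,4,5,6,7,8,9,10} 108
  if 0:k drops first: 540 orders
  if 1:j drops first: 150 orders
  if 6:l drops first: 135 orders
heap linearizations: 825

825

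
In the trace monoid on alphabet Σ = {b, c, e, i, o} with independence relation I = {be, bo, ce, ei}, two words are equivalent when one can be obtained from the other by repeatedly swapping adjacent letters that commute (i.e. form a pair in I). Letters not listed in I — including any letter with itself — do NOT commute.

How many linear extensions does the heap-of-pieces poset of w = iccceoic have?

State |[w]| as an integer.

drop 0:i onto floor
drop 1:c onto {0:i}
drop 2:c onto {1:c}
drop 3:c onto {2:c}
drop 4:e onto floor
drop 5:o onto {3:c, 4:e}
drop 6:i onto {5:o}
drop 7:c onto {6:i}
ground layer = {0:i, 4:e}
drop-orders for the pieces not yet dropped (sum over which currently-grounded one goes next):
  1 to go: {7} 1
  2 to go: {6,7} 1
  3 to go: {5,6,7} 1
  4 to go: {3,5,6,7} 1  {4,5,6,7} 1
  5 to go: {2,3,5,6,7} 1  {3,4,5,6,7} 2
  6 to go: {1,2,3,5,6,7} 1  {2,3,4,5,6,7} 3
  if 0:i drops first: 4 orders
  if 4:e drops first: 1 orders
heap linearizations: 5

5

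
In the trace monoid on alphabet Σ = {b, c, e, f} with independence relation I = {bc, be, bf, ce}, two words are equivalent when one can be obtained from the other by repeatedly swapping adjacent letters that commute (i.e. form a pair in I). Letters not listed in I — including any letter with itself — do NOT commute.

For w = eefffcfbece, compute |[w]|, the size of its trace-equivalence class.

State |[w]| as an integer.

33

piece 0:e — minimal
piece 1:e rests on {0:e}
piece 2:f rests on {1:e}
piece 3:f rests on {2:f}
piece 4:f rests on {3:f}
piece 5:c rests on {4:f}
piece 6:f rests on {5:c}
piece 7:b — minimal
piece 8:e rests on {6:f}
piece 9:c rests on {6:f}
piece 10:e rests on {8:e}
minimal pieces: {0:e, 7:b}
ways to finish when only these pieces remain (= sum over removing one remaining piece with nothing left below it):
  1 left: {7}→1  {9}→1  {10}→1
  2 left: {7,9}→2  {7,10}→2  {8,10}→1  {9,10}→2
  3 left: {7,8,10}→3  {7,9,10}→6  {8,9,10}→3
  4 left: {6,8,9,10}→3  {7,8,9,10}→12
  5 left: {5,6,8,9,10}→3  {6,7,8,9,10}→15
  6 left: {4,5,6,8,9,10}→3  {5,6,7,8,9,10}→18
  7 left: {3,4,5,6,8,9,10}→3  {4,5,6,7,8,9,10}→21
  8 left: {2,3,4,5,6,8,9,10}→3  {3,4,5,6,7,8,9,10}→24
  9 left: {1,2,3,4,5,6,8,9,10}→3  {2,3,4,5,6,7,8,9,10}→27
  placing 0:e first → 30 extensions
  placing 7:b first → 3 extensions
total linear extensions = 33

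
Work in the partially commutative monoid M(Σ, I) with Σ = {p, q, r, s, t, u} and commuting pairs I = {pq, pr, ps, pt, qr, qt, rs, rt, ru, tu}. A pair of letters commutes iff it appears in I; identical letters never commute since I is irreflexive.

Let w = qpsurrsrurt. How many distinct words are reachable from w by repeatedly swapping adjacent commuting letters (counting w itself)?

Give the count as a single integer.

0(q) covers ∅
1(p) covers ∅
2(s) covers 0:q
3(u) covers 1:p, 2:s
4(r) covers ∅
5(r) covers 4:r
6(s) covers 3:u
7(r) covers 5:r
8(u) covers 6:s
9(r) covers 7:r
10(t) covers 6:s
floor of heap: 0:q, 1:p, 4:r
completions by unplaced set U, small U first (add the entries for U minus each lowest piece of U):
  |U|=1: {8}:1  {9}:1  {10}:1
  |U|=2: {7,9}:1  {8,9}:2  {8,10}:2  {9,10}:2
  |U|=3: {5,7,9}:1  {6,8,10}:2  {7,8,9}:3  {7,9,10}:3  {8,9,10}:6
  |U|=4: {3,6,8,10}:2  {4,5,7,9}:1  {5,7,8,9}:4  {5,7,9,10}:4  {6,8,9,10}:8  {7,8,9,10}:12
  |U|=5: {1,3,6,8,10}:2  {2,3,6,8,10}:2  {3,6,8,9,10}:10  {4,5,7,8,9}:5  {4,5,7,9,10}:5  {5,7,8,9,10}:20  {6,7,8,9,10}:20
  |U|=6: {0,2,3,6,8,10}:2  {1,2,3,6,8,10}:4  {1,3,6,8,9,10}:12  {2,3,6,8,9,10}:12  {3,6,7,8,9,10}:30  {4,5,7,8,9,10}:30  {5,6,7,8,9,10}:40
  |U|=7: {0,1,2,3,6,8,10}:6  {0,2,3,6,8,9,10}:14  {1,2,3,6,8,9,10}:28  {1,3,6,7,8,9,10}:42  {2,3,6,7,8,9,10}:42  {3,5,6,7,8,9,10}:70  {4,5,6,7,8,9,10}:70
  |U|=8: {0,1,2,3,6,8,9,10}:48  {0,2,3,6,7,8,9,10}:56  {1,2,3,6,7,8,9,10}:112  {1,3,5,6,7,8,9,10}:112  {2,3,5,6,7,8,9,10}:112  {3,4,5,6,7,8,9,10}:140
  |U|=9: {0,1,2,3,6,7,8,9,10}:216  {0,2,3,5,6,7,8,9,10}:168  {1,2,3,5,6,7,8,9,10}:336  {1,3,4,5,6,7,8,9,10}:252  {2,3,4,5,6,7,8,9,10}:252
  start at 0(q): 840
  start at 1(p): 420
  start at 4(r): 720
sum over floor = 1980

1980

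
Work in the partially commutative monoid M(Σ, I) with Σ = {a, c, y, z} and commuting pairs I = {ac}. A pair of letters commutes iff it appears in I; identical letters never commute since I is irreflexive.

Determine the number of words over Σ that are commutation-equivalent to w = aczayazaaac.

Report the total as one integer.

8

piece 0:a — minimal
piece 1:c — minimal
piece 2:z rests on {0:a, 1:c}
piece 3:a rests on {2:z}
piece 4:y rests on {3:a}
piece 5:a rests on {4:y}
piece 6:z rests on {5:a}
piece 7:a rests on {6:z}
piece 8:a rests on {7:a}
piece 9:a rests on {8:a}
piece 10:c rests on {6:z}
minimal pieces: {0:a, 1:c}
ways to finish when only these pieces remain (= sum over removing one remaining piece with nothing left below it):
  1 left: {9}→1  {10}→1
  2 left: {8,9}→1  {9,10}→2
  3 left: {7,8,9}→1  {8,9,10}→3
  4 left: {7,8,9,10}→4
  5 left: {6,7,8,9,10}→4
  6 left: {5,6,7,8,9,10}→4
  7 left: {4,5,6,7,8,9,10}→4
  8 left: {3,4,5,6,7,8,9,10}→4
  9 left: {2,3,4,5,6,7,8,9,10}→4
  placing 0:a first → 4 extensions
  placing 1:c first → 4 extensions
total linear extensions = 8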